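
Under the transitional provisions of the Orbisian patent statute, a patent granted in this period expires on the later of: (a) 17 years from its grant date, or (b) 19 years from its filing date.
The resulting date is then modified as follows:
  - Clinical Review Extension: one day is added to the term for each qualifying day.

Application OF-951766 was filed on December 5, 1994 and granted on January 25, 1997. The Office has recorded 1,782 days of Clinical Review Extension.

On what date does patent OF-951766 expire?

(a) grant + 17 years → 25 January 2014.
(b) filing + 19 years → 5 December 2013.
Later of the two: 25 January 2014.
Clinical Review Extension: +1782 days → 12 December 2018.

2018-12-12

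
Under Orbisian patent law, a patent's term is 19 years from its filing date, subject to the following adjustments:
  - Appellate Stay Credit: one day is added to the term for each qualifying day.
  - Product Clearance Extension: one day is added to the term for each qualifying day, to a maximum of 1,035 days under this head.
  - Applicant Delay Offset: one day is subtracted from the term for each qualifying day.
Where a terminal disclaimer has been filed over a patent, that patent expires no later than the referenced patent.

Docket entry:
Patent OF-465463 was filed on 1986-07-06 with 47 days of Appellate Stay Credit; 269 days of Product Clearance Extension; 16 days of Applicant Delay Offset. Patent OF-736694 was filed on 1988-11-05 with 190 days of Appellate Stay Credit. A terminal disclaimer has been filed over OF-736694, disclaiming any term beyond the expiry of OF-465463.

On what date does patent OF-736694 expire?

Natural term of OF-736694:
  Base: filing + 19 years → 5 November 2007.
  Appellate Stay Credit: +190 days → 13 May 2008.
Expiry of referenced patent OF-465463:
  Base: filing + 19 years → 6 July 2005.
  Appellate Stay Credit: +47 days → 22 August 2005.
  Product Clearance Extension: 269 days (within the 1035-day cap) → +269 days → 18 May 2006.
  Applicant Delay Offset: −16 days → 2 May 2006.
Terminal disclaimer: OF-736694 expires on the earlier of 13 May 2008 and 2 May 2006.

May 2, 2006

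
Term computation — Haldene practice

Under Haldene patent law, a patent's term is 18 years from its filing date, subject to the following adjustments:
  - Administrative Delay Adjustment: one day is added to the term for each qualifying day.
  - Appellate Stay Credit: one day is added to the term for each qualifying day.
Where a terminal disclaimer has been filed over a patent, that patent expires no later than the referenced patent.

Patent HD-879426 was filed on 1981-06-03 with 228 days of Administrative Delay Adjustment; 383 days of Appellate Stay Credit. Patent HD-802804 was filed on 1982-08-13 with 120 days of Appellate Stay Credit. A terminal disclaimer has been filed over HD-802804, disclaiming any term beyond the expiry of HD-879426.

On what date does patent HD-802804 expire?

Natural term of HD-802804:
  Base: filing + 18 years → 13 August 2000.
  Appellate Stay Credit: +120 days → 11 December 2000.
Expiry of referenced patent HD-879426:
  Base: filing + 18 years → 3 June 1999.
  Administrative Delay Adjustment: +228 days → 17 January 2000.
  Appellate Stay Credit: +383 days → 3 February 2001.
Terminal disclaimer: HD-802804 expires on the earlier of 11 December 2000 and 3 February 2001.

2000-12-11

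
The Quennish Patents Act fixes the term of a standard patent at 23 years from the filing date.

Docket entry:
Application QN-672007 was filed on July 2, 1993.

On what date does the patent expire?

July 2, 2016

Filing date + 23 years → 2 July 2016.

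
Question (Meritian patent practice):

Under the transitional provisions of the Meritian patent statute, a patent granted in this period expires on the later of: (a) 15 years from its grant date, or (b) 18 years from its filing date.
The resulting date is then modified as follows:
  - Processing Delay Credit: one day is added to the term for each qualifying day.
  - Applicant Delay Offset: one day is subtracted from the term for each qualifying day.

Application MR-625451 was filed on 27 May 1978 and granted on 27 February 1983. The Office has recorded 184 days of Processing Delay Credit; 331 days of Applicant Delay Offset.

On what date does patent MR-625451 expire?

(a) grant + 15 years → 27 February 1998.
(b) filing + 18 years → 27 May 1996.
Later of the two: 27 February 1998.
Processing Delay Credit: +184 days → 30 August 1998.
Applicant Delay Offset: −331 days → 3 October 1997.

October 3, 1997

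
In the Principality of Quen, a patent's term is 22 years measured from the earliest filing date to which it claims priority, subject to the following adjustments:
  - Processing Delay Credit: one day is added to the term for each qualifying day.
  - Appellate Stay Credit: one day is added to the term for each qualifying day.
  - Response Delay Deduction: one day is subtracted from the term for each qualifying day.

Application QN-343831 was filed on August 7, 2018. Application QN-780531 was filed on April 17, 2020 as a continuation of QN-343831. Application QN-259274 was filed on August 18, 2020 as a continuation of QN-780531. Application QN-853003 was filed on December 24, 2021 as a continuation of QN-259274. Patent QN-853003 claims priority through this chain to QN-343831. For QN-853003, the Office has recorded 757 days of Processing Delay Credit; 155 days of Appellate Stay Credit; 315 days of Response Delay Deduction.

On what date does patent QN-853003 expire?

March 27, 2042

Earliest priority filing: 7 August 2018.
Base term: 7 August 2018 + 22 years → 7 August 2040.
Processing Delay Credit: +757 days → 3 September 2042.
Appellate Stay Credit: +155 days → 5 February 2043.
Response Delay Deduction: −315 days → 27 March 2042.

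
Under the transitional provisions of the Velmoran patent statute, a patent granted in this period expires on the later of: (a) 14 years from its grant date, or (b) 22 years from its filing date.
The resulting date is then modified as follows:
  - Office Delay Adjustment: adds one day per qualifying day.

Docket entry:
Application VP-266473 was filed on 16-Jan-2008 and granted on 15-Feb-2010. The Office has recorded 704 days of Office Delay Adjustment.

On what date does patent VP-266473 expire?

(a) grant + 14 years → 15 February 2024.
(b) filing + 22 years → 16 January 2030.
Later of the two: 16 January 2030.
Office Delay Adjustment: +704 days → 21 December 2031.

2031-12-21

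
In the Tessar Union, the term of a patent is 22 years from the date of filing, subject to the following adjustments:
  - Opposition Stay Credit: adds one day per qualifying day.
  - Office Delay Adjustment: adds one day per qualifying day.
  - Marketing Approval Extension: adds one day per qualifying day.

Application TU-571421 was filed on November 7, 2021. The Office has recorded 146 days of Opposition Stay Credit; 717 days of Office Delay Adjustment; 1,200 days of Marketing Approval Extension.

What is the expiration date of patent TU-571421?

Base term: filing date + 22 years → 7 November 2043.
Opposition Stay Credit: +146 days → 1 April 2044.
Office Delay Adjustment: +717 days → 19 March 2046.
Marketing Approval Extension: +1200 days → 1 July 2049.

July 1, 2049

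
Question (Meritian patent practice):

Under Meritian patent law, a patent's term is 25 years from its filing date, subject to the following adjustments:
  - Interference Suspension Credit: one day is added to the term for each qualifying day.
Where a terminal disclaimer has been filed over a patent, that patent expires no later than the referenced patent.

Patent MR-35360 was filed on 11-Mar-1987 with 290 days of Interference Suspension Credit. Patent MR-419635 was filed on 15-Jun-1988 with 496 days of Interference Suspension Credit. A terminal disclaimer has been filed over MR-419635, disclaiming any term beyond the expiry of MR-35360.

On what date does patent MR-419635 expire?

December 26, 2012

Natural term of MR-419635:
  Base: filing + 25 years → 15 June 2013.
  Interference Suspension Credit: +496 days → 24 October 2014.
Expiry of referenced patent MR-35360:
  Base: filing + 25 years → 11 March 2012.
  Interference Suspension Credit: +290 days → 26 December 2012.
Terminal disclaimer: MR-419635 expires on the earlier of 24 October 2014 and 26 December 2012.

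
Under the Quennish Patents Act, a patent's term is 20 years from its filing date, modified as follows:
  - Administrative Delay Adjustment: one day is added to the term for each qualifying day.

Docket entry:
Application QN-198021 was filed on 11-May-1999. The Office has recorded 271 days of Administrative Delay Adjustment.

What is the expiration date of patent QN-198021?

Base term: filing date + 20 years → 11 May 2019.
Administrative Delay Adjustment: +271 days → 6 February 2020.

February 6, 2020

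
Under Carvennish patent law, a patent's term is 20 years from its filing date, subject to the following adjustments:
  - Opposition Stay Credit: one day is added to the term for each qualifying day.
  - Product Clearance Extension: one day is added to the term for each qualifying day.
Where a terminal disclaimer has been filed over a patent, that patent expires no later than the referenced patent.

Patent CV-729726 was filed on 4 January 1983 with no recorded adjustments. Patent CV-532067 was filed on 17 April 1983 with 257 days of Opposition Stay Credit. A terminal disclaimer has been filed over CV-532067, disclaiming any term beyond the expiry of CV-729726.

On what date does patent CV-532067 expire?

2003-01-04

Natural term of CV-532067:
  Base: filing + 20 years → 17 April 2003.
  Opposition Stay Credit: +257 days → 30 December 2003.
Expiry of referenced patent CV-729726:
  Base: filing + 20 years → 4 January 2003.
Terminal disclaimer: CV-532067 expires on the earlier of 30 December 2003 and 4 January 2003.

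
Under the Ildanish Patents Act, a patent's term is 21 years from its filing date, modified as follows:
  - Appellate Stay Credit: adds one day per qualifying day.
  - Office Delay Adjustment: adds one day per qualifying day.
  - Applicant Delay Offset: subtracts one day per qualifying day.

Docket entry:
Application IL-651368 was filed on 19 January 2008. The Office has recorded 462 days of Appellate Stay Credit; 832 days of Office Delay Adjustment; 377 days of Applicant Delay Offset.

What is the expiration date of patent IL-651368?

Base term: filing date + 21 years → 19 January 2029.
Appellate Stay Credit: +462 days → 26 April 2030.
Office Delay Adjustment: +832 days → 5 August 2032.
Applicant Delay Offset: −377 days → 25 July 2031.

July 25, 2031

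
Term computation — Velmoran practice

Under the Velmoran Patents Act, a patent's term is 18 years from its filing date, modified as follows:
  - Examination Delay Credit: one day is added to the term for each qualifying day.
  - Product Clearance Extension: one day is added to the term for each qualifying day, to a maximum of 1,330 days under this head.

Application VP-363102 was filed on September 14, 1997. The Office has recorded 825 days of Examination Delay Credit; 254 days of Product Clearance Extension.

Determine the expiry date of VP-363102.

2018-08-28

Base term: filing date + 18 years → 14 September 2015.
Examination Delay Credit: +825 days → 17 December 2017.
Product Clearance Extension: 254 days (within the 1330-day cap) → +254 days → 28 August 2018.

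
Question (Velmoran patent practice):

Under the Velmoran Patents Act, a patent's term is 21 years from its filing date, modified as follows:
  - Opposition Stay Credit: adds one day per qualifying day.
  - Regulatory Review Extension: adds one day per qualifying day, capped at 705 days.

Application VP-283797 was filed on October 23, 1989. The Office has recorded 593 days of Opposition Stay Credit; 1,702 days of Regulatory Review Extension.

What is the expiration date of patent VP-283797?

Base term: filing date + 21 years → 23 October 2010.
Opposition Stay Credit: +593 days → 7 June 2012.
Regulatory Review Extension: 1702 days claimed exceeds the 705-day cap, so +705 days → 13 May 2014.

2014-05-13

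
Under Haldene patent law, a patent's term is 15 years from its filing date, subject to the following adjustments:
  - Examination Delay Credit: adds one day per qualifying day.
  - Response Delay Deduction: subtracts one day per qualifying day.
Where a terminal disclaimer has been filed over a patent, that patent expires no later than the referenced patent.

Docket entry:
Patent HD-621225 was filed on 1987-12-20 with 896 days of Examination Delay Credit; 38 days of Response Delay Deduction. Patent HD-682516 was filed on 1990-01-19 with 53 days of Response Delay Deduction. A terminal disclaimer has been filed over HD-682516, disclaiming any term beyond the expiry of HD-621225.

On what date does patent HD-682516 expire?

Natural term of HD-682516:
  Base: filing + 15 years → 19 January 2005.
  Response Delay Deduction: −53 days → 27 November 2004.
Expiry of referenced patent HD-621225:
  Base: filing + 15 years → 20 December 2002.
  Examination Delay Credit: +896 days → 3 June 2005.
  Response Delay Deduction: −38 days → 26 April 2005.
Terminal disclaimer: HD-682516 expires on the earlier of 27 November 2004 and 26 April 2005.

2004-11-27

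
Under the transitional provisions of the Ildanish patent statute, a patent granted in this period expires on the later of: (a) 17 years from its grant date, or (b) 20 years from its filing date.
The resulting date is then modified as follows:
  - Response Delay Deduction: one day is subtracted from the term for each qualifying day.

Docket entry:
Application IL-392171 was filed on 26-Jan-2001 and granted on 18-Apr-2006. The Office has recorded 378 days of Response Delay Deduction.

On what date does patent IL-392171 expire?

(a) grant + 17 years → 18 April 2023.
(b) filing + 20 years → 26 January 2021.
Later of the two: 18 April 2023.
Response Delay Deduction: −378 days → 5 April 2022.

April 5, 2022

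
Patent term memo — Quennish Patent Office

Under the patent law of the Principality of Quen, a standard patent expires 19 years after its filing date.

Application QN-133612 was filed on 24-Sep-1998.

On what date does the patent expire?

September 24, 2017

Filing date + 19 years → 24 September 2017.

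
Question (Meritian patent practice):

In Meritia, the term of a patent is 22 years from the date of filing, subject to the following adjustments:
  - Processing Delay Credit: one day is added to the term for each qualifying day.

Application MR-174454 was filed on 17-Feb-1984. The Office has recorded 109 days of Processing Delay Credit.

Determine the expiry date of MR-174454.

Base term: filing date + 22 years → 17 February 2006.
Processing Delay Credit: +109 days → 6 June 2006.

June 6, 2006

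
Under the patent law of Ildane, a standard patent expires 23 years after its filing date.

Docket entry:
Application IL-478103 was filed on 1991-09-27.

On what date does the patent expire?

2014-09-27

Filing date + 23 years → 27 September 2014.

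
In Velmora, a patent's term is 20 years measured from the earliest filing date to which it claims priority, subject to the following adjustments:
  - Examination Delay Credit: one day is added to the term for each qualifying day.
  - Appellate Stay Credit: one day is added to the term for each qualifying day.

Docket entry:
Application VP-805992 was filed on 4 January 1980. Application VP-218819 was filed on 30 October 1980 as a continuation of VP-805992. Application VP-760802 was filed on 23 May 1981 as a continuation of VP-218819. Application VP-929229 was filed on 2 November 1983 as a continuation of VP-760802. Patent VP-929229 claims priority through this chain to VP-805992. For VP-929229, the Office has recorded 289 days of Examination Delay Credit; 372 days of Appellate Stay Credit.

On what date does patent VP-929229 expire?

Earliest priority filing: 4 January 1980.
Base term: 4 January 1980 + 20 years → 4 January 2000.
Examination Delay Credit: +289 days → 19 October 2000.
Appellate Stay Credit: +372 days → 26 October 2001.

October 26, 2001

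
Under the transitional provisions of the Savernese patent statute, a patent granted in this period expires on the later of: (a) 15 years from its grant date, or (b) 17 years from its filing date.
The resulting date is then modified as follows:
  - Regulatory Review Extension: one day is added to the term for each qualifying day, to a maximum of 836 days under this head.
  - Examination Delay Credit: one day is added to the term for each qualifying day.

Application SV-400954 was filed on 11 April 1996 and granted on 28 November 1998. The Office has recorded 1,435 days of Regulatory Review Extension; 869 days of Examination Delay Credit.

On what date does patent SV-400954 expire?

(a) grant + 15 years → 28 November 2013.
(b) filing + 17 years → 11 April 2013.
Later of the two: 28 November 2013.
Regulatory Review Extension: 1435 days claimed exceeds the 836-day cap, so +836 days → 13 March 2016.
Examination Delay Credit: +869 days → 30 July 2018.

July 30, 2018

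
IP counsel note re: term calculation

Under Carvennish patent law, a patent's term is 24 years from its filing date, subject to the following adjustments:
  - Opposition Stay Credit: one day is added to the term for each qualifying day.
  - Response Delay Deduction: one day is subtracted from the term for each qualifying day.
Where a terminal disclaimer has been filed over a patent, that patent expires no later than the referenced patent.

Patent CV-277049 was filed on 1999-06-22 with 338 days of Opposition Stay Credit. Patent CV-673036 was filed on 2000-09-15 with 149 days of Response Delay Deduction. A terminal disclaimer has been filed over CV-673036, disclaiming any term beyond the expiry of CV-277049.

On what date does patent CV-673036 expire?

Natural term of CV-673036:
  Base: filing + 24 years → 15 September 2024.
  Response Delay Deduction: −149 days → 19 April 2024.
Expiry of referenced patent CV-277049:
  Base: filing + 24 years → 22 June 2023.
  Opposition Stay Credit: +338 days → 25 May 2024.
Terminal disclaimer: CV-673036 expires on the earlier of 19 April 2024 and 25 May 2024.

2024-04-19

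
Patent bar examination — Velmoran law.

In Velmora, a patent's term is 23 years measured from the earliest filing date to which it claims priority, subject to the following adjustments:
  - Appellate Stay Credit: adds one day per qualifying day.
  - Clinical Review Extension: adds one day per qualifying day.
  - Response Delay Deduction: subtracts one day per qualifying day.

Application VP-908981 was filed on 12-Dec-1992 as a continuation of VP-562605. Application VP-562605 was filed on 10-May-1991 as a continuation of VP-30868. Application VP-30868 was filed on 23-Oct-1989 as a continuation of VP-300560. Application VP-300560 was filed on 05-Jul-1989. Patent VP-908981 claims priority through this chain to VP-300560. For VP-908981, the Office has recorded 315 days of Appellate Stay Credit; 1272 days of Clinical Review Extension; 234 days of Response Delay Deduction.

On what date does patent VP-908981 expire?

Earliest priority filing: 5 July 1989.
Base term: 5 July 1989 + 23 years → 5 July 2012.
Appellate Stay Credit: +315 days → 16 May 2013.
Clinical Review Extension: +1272 days → 8 November 2016.
Response Delay Deduction: −234 days → 19 March 2016.

March 19, 2016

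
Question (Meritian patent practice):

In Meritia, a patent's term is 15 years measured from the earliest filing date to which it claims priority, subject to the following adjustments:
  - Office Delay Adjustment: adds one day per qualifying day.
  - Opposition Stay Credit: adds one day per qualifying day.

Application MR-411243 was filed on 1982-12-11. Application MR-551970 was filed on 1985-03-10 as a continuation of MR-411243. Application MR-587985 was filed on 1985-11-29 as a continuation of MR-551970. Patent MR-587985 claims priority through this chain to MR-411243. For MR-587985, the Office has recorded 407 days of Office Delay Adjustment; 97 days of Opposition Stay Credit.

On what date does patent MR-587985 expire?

Earliest priority filing: 11 December 1982.
Base term: 11 December 1982 + 15 years → 11 December 1997.
Office Delay Adjustment: +407 days → 22 January 1999.
Opposition Stay Credit: +97 days → 29 April 1999.

April 29, 1999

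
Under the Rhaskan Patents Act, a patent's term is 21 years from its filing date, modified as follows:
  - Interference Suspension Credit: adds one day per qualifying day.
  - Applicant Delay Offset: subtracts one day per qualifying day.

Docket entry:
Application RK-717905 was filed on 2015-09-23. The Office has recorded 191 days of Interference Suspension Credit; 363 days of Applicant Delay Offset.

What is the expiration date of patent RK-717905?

Base term: filing date + 21 years → 23 September 2036.
Interference Suspension Credit: +191 days → 2 April 2037.
Applicant Delay Offset: −363 days → 4 April 2036.

April 4, 2036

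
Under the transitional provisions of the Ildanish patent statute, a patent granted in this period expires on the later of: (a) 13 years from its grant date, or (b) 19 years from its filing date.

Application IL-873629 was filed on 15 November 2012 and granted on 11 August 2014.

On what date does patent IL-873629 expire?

(a) grant + 13 years → 11 August 2027.
(b) filing + 19 years → 15 November 2031.
Later of the two: 15 November 2031.

2031-11-15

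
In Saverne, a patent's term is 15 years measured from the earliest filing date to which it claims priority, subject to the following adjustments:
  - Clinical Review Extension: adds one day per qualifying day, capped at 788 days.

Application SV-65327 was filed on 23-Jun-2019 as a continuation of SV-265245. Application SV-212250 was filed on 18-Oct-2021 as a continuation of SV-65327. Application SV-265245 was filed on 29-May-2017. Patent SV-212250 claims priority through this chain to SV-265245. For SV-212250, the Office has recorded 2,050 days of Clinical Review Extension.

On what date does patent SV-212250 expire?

Earliest priority filing: 29 May 2017.
Base term: 29 May 2017 + 15 years → 29 May 2032.
Clinical Review Extension: 2050 days claimed exceeds the 788-day cap, so +788 days → 26 July 2034.

2034-07-26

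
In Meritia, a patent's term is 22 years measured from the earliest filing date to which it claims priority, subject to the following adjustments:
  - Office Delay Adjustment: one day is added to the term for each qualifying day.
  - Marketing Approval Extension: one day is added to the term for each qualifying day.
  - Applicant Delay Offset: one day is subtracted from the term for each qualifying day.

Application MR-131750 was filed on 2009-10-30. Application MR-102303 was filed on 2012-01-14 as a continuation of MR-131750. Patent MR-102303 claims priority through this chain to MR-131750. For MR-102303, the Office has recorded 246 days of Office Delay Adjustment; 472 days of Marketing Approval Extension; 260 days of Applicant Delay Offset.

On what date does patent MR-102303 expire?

Earliest priority filing: 30 October 2009.
Base term: 30 October 2009 + 22 years → 30 October 2031.
Office Delay Adjustment: +246 days → 2 July 2032.
Marketing Approval Extension: +472 days → 17 October 2033.
Applicant Delay Offset: −260 days → 30 January 2033.

January 30, 2033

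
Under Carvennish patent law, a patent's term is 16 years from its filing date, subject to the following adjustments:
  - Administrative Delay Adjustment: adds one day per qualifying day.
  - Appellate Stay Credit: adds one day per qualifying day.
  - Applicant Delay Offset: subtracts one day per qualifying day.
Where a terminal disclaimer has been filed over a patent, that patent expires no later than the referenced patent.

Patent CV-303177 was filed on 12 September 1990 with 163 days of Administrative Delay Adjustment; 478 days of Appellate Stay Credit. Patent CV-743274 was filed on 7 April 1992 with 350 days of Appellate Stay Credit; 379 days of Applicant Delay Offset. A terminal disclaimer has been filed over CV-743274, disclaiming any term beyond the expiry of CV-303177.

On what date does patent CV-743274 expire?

Natural term of CV-743274:
  Base: filing + 16 years → 7 April 2008.
  Appellate Stay Credit: +350 days → 23 March 2009.
  Applicant Delay Offset: −379 days → 9 March 2008.
Expiry of referenced patent CV-303177:
  Base: filing + 16 years → 12 September 2006.
  Administrative Delay Adjustment: +163 days → 22 February 2007.
  Appellate Stay Credit: +478 days → 14 June 2008.
Terminal disclaimer: CV-743274 expires on the earlier of 9 March 2008 and 14 June 2008.

2008-03-09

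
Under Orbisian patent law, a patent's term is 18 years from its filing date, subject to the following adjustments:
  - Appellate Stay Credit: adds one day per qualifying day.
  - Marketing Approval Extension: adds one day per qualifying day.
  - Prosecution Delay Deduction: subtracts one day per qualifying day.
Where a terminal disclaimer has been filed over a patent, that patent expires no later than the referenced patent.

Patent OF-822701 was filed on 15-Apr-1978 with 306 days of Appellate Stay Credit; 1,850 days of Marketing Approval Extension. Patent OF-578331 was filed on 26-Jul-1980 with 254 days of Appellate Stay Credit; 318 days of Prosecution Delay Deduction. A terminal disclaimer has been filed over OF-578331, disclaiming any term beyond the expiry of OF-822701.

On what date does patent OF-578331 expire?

May 23, 1998

Natural term of OF-578331:
  Base: filing + 18 years → 26 July 1998.
  Appellate Stay Credit: +254 days → 6 April 1999.
  Prosecution Delay Deduction: −318 days → 23 May 1998.
Expiry of referenced patent OF-822701:
  Base: filing + 18 years → 15 April 1996.
  Appellate Stay Credit: +306 days → 15 February 1997.
  Marketing Approval Extension: +1850 days → 11 March 2002.
Terminal disclaimer: OF-578331 expires on the earlier of 23 May 1998 and 11 March 2002.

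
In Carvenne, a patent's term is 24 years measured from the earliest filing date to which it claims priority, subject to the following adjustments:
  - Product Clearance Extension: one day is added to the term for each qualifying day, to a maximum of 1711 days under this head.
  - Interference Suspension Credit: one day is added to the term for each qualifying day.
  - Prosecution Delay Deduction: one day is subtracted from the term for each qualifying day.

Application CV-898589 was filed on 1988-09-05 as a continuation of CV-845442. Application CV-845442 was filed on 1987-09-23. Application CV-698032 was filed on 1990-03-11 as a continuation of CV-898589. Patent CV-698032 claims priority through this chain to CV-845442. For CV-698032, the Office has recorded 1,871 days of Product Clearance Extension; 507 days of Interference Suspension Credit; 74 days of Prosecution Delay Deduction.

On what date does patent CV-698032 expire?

August 6, 2017

Earliest priority filing: 23 September 1987.
Base term: 23 September 1987 + 24 years → 23 September 2011.
Product Clearance Extension: 1871 days claimed exceeds the 1711-day cap, so +1711 days → 30 May 2016.
Interference Suspension Credit: +507 days → 19 October 2017.
Prosecution Delay Deduction: −74 days → 6 August 2017.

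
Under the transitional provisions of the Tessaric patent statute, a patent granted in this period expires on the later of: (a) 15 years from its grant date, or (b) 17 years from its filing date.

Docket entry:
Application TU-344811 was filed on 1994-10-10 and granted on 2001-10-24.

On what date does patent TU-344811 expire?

October 24, 2016

(a) grant + 15 years → 24 October 2016.
(b) filing + 17 years → 10 October 2011.
Later of the two: 24 October 2016.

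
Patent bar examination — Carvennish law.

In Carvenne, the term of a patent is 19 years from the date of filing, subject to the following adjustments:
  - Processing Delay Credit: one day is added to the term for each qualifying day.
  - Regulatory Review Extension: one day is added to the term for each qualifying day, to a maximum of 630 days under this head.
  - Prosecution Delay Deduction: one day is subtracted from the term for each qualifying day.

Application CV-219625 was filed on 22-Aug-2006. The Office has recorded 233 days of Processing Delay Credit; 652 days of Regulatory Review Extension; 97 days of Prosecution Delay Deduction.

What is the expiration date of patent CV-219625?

Base term: filing date + 19 years → 22 August 2025.
Processing Delay Credit: +233 days → 12 April 2026.
Regulatory Review Extension: 652 days claimed exceeds the 630-day cap, so +630 days → 2 January 2028.
Prosecution Delay Deduction: −97 days → 27 September 2027.

2027-09-27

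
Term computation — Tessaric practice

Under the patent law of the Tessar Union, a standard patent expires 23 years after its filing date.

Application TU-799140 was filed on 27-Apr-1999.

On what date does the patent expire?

2022-04-27

Filing date + 23 years → 27 April 2022.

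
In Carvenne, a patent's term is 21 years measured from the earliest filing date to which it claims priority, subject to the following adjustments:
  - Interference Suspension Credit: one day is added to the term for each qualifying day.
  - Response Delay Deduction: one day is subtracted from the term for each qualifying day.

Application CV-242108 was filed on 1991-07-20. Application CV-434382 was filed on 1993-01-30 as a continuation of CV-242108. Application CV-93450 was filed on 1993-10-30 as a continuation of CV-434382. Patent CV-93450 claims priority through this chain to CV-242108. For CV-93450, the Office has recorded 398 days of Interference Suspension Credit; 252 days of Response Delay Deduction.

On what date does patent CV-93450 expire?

2012-12-13

Earliest priority filing: 20 July 1991.
Base term: 20 July 1991 + 21 years → 20 July 2012.
Interference Suspension Credit: +398 days → 22 August 2013.
Response Delay Deduction: −252 days → 13 December 2012.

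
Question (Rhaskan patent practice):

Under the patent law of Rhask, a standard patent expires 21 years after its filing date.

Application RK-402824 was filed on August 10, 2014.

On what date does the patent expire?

2035-08-10

Filing date + 21 years → 10 August 2035.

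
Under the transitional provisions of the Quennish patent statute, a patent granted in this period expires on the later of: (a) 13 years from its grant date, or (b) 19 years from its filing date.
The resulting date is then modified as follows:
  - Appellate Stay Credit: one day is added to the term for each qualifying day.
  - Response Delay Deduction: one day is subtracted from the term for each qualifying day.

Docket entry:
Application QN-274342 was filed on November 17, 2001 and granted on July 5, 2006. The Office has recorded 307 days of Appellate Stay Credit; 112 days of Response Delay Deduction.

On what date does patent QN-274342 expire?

2021-05-31

(a) grant + 13 years → 5 July 2019.
(b) filing + 19 years → 17 November 2020.
Later of the two: 17 November 2020.
Appellate Stay Credit: +307 days → 20 September 2021.
Response Delay Deduction: −112 days → 31 May 2021.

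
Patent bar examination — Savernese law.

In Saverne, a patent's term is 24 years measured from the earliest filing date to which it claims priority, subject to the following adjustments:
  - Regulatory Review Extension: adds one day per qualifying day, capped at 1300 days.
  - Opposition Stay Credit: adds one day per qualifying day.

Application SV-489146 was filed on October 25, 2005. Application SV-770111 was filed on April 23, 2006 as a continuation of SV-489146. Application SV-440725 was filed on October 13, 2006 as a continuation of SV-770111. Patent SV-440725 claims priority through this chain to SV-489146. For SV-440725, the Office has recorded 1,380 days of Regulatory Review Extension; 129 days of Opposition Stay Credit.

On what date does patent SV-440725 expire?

Earliest priority filing: 25 October 2005.
Base term: 25 October 2005 + 24 years → 25 October 2029.
Regulatory Review Extension: 1380 days claimed exceeds the 1300-day cap, so +1300 days → 17 May 2033.
Opposition Stay Credit: +129 days → 23 September 2033.

2033-09-23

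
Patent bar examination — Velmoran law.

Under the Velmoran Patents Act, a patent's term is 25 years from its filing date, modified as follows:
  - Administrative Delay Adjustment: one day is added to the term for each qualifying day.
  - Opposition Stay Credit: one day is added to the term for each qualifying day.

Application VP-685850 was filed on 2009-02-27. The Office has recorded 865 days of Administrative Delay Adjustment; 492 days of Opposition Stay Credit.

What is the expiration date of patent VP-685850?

Base term: filing date + 25 years → 27 February 2034.
Administrative Delay Adjustment: +865 days → 11 July 2036.
Opposition Stay Credit: +492 days → 15 November 2037.

2037-11-15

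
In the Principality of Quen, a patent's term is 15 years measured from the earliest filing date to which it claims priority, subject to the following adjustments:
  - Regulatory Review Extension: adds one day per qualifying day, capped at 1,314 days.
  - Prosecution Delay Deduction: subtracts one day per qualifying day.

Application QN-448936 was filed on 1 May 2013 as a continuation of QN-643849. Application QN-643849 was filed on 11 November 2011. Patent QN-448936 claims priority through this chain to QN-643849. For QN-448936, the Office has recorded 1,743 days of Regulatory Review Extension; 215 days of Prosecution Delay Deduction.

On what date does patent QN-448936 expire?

November 14, 2029

Earliest priority filing: 11 November 2011.
Base term: 11 November 2011 + 15 years → 11 November 2026.
Regulatory Review Extension: 1743 days claimed exceeds the 1314-day cap, so +1314 days → 17 June 2030.
Prosecution Delay Deduction: −215 days → 14 November 2029.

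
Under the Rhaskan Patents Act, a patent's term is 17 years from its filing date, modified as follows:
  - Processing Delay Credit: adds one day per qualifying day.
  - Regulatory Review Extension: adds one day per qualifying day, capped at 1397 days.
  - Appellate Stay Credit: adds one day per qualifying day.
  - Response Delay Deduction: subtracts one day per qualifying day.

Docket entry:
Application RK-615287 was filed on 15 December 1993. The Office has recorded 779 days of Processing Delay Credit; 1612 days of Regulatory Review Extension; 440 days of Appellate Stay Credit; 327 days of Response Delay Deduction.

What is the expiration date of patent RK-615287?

Base term: filing date + 17 years → 15 December 2010.
Processing Delay Credit: +779 days → 1 February 2013.
Regulatory Review Extension: 1612 days claimed exceeds the 1397-day cap, so +1397 days → 29 November 2016.
Appellate Stay Credit: +440 days → 12 February 2018.
Response Delay Deduction: −327 days → 22 March 2017.

2017-03-22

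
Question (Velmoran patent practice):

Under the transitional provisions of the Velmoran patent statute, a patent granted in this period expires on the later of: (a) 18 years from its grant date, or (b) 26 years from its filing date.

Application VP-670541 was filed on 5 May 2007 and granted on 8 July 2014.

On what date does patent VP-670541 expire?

(a) grant + 18 years → 8 July 2032.
(b) filing + 26 years → 5 May 2033.
Later of the two: 5 May 2033.

May 5, 2033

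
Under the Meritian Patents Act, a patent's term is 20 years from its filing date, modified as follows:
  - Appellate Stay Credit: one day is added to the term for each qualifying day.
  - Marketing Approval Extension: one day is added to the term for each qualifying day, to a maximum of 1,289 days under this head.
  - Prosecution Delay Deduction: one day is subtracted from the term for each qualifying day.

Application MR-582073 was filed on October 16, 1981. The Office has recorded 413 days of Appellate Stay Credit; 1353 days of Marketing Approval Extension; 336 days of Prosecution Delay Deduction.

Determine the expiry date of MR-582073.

Base term: filing date + 20 years → 16 October 2001.
Appellate Stay Credit: +413 days → 3 December 2002.
Marketing Approval Extension: 1353 days claimed exceeds the 1289-day cap, so +1289 days → 14 June 2006.
Prosecution Delay Deduction: −336 days → 13 July 2005.

July 13, 2005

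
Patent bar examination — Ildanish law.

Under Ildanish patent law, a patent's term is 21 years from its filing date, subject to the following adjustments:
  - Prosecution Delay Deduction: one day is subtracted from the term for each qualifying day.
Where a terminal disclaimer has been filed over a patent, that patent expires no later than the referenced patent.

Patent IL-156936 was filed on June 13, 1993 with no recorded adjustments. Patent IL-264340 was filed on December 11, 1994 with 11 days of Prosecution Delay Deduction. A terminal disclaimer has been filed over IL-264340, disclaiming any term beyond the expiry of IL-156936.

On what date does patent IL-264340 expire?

June 13, 2014

Natural term of IL-264340:
  Base: filing + 21 years → 11 December 2015.
  Prosecution Delay Deduction: −11 days → 30 November 2015.
Expiry of referenced patent IL-156936:
  Base: filing + 21 years → 13 June 2014.
Terminal disclaimer: IL-264340 expires on the earlier of 30 November 2015 and 13 June 2014.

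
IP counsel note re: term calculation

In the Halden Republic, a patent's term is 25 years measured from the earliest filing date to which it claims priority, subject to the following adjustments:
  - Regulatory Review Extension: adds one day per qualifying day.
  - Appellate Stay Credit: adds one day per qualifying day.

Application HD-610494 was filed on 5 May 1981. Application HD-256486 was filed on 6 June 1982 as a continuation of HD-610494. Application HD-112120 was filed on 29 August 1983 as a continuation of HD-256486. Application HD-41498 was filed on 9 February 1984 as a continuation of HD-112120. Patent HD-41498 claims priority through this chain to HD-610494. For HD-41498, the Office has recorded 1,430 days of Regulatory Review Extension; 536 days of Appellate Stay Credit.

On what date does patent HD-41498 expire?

September 22, 2011

Earliest priority filing: 5 May 1981.
Base term: 5 May 1981 + 25 years → 5 May 2006.
Regulatory Review Extension: +1430 days → 4 April 2010.
Appellate Stay Credit: +536 days → 22 September 2011.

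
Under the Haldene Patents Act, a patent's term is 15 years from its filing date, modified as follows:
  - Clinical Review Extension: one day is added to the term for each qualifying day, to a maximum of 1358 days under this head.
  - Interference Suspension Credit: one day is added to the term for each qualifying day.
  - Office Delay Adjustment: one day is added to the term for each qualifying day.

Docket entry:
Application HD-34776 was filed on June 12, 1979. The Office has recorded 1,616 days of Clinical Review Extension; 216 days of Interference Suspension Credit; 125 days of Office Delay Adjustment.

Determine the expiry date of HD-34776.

1999-02-05

Base term: filing date + 15 years → 12 June 1994.
Clinical Review Extension: 1616 days claimed exceeds the 1358-day cap, so +1358 days → 1 March 1998.
Interference Suspension Credit: +216 days → 3 October 1998.
Office Delay Adjustment: +125 days → 5 February 1999.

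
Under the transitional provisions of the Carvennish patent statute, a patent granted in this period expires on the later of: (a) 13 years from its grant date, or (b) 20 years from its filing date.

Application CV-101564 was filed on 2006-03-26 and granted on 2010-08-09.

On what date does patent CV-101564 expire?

(a) grant + 13 years → 9 August 2023.
(b) filing + 20 years → 26 March 2026.
Later of the two: 26 March 2026.

March 26, 2026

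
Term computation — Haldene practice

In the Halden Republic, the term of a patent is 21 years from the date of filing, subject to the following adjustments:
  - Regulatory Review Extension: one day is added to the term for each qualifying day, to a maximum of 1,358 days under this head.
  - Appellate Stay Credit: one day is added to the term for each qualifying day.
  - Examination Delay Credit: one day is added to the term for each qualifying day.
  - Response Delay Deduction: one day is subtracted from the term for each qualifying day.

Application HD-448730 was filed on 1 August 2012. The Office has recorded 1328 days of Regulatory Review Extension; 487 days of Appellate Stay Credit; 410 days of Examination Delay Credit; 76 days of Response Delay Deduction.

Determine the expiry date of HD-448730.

Base term: filing date + 21 years → 1 August 2033.
Regulatory Review Extension: 1328 days (within the 1358-day cap) → +1328 days → 21 March 2037.
Appellate Stay Credit: +487 days → 21 July 2038.
Examination Delay Credit: +410 days → 4 September 2039.
Response Delay Deduction: −76 days → 20 June 2039.

June 20, 2039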